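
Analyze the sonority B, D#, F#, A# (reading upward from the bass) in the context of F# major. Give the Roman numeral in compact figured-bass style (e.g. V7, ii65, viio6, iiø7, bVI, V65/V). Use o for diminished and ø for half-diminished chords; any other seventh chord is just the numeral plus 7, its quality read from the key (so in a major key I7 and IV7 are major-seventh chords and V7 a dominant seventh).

The pitches B-D#-F#-A# form a major seventh chord rooted on B.
In F# major, B is the subdominant; the diatonic major seventh chord there is IV7.

IV7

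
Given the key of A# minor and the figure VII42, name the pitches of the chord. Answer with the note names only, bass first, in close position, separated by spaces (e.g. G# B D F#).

F# G# B# D#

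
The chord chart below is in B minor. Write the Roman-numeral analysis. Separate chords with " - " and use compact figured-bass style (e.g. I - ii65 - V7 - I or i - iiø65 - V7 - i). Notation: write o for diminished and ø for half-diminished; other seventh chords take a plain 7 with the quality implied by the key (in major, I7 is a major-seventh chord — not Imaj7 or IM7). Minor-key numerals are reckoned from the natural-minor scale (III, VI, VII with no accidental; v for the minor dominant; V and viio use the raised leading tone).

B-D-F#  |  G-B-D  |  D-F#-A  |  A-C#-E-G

i - VI - III - VII7

B-D-F#: root B is the tonic; minor triad there is i.
G-B-D: root G is the submediant; major triad there is VI.
D-F#-A has root D, degree 3 in B minor, so III.
A-C#-E-G has root A, degree 7 in B minor, so VII7.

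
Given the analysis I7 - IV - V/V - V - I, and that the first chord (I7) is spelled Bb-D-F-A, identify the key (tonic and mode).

Bb major

The chord Bbmaj7 is a major seventh chord rooted on Bb; its label is I7.
If Bb is scale degree 1 and the mode makes that degree carry a major seventh chord, the tonic is Bb and the mode is major.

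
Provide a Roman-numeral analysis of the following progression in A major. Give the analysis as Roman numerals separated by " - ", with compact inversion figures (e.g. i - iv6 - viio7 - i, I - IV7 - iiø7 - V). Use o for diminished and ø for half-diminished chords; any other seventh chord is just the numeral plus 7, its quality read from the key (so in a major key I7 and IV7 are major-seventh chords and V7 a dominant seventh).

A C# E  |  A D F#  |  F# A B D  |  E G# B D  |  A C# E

A-C#-E: major triad on A = scale degree 1 → I.
A-D-F# has root D, degree 4 in A major, so IV64.
F#-A-B-D has root B, degree 2 in A major, so ii43.
E-G#-B-D: root E is the dominant; dominant seventh chord there is V7.
A-C#-E: root A is the tonic; major triad there is I.

I - IV64 - ii43 - V7 - I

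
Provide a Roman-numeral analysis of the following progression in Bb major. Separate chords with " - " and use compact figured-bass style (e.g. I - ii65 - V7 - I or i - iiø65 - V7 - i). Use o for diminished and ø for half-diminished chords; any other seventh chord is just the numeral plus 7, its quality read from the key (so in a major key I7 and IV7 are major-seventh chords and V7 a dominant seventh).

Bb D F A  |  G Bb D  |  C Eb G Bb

I7 - vi - ii7

Bb-D-F-A: root Bb is the tonic; major seventh chord there is I7.
G-Bb-D: root G is the submediant; minor triad there is vi.
C-Eb-G-Bb has root C, degree 2 in Bb major, so ii7.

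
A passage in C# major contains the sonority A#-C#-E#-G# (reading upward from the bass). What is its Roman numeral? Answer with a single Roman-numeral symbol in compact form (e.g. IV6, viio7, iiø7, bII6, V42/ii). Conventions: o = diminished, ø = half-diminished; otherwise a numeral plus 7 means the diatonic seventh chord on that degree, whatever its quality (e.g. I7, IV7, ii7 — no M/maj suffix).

The pitches A#-C#-E#-G# form a minor seventh chord rooted on A#.
In C# major, A# is the submediant; the diatonic minor seventh chord there is vi7.

vi7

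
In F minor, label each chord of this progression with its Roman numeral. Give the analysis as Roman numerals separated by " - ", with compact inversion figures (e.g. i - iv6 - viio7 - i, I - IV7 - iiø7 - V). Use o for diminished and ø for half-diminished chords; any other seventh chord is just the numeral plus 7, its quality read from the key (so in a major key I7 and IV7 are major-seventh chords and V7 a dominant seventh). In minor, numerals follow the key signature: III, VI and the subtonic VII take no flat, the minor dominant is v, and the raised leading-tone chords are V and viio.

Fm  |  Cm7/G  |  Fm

Fm: root F is the tonic; minor triad there is i.
Cm7/G: minor seventh chord on C = scale degree 5 → v43.
Fm: root F is the tonic; minor triad there is i.

i - v43 - i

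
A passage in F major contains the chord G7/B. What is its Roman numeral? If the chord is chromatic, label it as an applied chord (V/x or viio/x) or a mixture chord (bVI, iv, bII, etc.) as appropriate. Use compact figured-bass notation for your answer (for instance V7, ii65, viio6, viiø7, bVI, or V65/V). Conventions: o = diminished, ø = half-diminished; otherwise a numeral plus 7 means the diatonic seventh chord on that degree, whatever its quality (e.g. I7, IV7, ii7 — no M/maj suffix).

V65/V

Stacked in thirds the chord is G-B-D-F: a dominant seventh chord on G.
G is not a diatonic chord root with this quality in F major, but it lies a perfect fifth above C (V), so the chord functions as an applied dominant of V.
With B in the bass the chord is in first inversion, so the figured bass is 65.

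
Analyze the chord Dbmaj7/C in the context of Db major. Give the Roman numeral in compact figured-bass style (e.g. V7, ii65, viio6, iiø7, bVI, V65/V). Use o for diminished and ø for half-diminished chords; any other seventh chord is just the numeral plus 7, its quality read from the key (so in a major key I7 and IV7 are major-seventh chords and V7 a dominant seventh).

I42

The pitches Db-F-Ab-C form a major seventh chord rooted on Db.
Db is scale degree 1 in Db major, and a major seventh chord on that degree is written I7.
With C in the bass the chord is in third inversion, so the figured bass is 42.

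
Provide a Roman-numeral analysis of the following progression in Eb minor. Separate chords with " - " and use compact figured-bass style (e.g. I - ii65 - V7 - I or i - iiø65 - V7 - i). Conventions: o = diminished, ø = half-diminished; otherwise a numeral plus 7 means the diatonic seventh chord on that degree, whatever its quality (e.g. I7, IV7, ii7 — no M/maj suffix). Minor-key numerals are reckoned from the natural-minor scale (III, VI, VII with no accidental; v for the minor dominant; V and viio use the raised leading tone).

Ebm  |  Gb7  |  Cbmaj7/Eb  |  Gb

Ebm: root Eb is the tonic; minor triad there is i.
Gb7: chromatic; Gb is V of VI, so V7/VI.
Cbmaj7/Eb: major seventh chord on Cb = scale degree 6 → VI65.
Gb: root Gb is the mediant; major triad there is III.

i - V7/VI - VI65 - III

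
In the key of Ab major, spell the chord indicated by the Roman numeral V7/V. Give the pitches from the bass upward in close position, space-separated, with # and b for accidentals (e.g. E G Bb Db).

Bb D F Ab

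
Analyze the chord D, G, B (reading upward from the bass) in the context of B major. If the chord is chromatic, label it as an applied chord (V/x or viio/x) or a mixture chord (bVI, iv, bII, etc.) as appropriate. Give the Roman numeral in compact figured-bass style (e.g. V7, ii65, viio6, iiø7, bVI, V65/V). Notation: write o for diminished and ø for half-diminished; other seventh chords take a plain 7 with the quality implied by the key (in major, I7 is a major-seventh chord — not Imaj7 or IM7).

bVI64

The pitches G-B-D form a major triad rooted on G.
G is the lowered sixth degree of B major (diatonic 6 would be G#). This is a major triad on the lowered sixth degree, borrowed from the parallel minor.
With D in the bass the chord is in second inversion, so the figured bass is 64.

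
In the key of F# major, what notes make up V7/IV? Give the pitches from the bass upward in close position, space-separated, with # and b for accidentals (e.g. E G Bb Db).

F# A# C# E

V7/IV is a secondary dominant — the dominant seventh of IV. IV in F# major is B, so the applied chord's root is F#, a perfect fifth above.
Building a dominant seventh chord on F# gives F#-A#-C#-E.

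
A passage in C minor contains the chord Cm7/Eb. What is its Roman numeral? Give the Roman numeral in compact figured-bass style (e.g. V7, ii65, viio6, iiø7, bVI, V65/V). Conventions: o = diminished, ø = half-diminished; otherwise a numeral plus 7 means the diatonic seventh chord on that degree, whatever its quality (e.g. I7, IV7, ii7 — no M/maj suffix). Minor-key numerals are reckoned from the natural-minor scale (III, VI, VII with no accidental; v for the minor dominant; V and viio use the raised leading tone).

The pitches C-Eb-G-Bb form a minor seventh chord rooted on C.
In C minor, C is the tonic; the diatonic minor seventh chord there is i7.
With Eb in the bass the chord is in first inversion, so the figured bass is 65.

i65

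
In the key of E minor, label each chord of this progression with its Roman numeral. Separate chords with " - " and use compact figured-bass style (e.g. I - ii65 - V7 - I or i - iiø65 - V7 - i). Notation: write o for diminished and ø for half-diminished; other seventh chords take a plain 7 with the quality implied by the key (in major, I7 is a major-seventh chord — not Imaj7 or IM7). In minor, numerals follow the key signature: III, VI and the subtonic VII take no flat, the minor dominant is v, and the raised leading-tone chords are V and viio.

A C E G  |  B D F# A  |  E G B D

A-C-E-G has root A, degree 4 in E minor, so iv7.
B-D-F#-A: root B is the dominant; minor seventh chord there is v7.
E-G-B-D: root E is the tonic; minor seventh chord there is i7.

iv7 - v7 - i7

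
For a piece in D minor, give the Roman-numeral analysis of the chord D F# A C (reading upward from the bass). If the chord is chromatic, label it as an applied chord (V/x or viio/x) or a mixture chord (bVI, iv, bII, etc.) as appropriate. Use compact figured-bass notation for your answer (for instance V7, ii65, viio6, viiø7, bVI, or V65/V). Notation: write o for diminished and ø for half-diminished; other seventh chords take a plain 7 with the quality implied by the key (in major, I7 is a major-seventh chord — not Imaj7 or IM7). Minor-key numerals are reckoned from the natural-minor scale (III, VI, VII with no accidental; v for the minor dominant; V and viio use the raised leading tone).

Stacked in thirds the chord is D-F#-A-C: a dominant seventh chord on D.
D is not a diatonic chord root with this quality in D minor, but it lies a perfect fifth above G (iv), so the chord functions as an applied dominant of iv.

V7/iv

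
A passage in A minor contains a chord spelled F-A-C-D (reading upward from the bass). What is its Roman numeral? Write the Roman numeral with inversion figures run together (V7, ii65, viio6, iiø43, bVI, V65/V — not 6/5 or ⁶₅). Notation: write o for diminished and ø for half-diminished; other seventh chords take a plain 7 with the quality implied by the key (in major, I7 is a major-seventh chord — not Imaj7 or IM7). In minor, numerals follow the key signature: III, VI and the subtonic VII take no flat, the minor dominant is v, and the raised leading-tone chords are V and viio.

iv65

Stacked in thirds the chord is D-F-A-C: a minor seventh chord on D.
In A minor, D is the subdominant; the diatonic minor seventh chord there is iv7.
With F in the bass the chord is in first inversion, so the figured bass is 65.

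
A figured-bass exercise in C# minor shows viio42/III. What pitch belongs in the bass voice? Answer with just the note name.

C

The applied chord viio42/III is rooted on D#: D#-F#-A-C.
The figure 42 means third inversion — the seventh is in the bass.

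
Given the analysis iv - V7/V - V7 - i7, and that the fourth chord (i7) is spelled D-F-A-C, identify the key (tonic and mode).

i7 is given as D-F-A-C — a minor seventh chord with root D.
If D is scale degree 1 and the mode makes that degree carry a minor seventh chord, the tonic is D and the mode is minor.

D minor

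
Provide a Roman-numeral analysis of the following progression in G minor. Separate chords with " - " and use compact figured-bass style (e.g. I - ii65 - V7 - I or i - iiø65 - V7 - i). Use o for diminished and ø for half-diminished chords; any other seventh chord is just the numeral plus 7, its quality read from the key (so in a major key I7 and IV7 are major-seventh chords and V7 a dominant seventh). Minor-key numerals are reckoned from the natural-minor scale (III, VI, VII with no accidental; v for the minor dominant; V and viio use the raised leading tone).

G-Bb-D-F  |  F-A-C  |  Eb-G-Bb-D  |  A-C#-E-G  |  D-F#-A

i7 - VII - VI7 - V7/V - V

G-Bb-D-F has root G, degree 1 in G minor, so i7.
F-A-C: major triad on F = scale degree 7 → VII.
Eb-G-Bb-D: root Eb is the submediant; major seventh chord there is VI7.
A-C#-E-G: chromatic; A is V of V, so V7/V.
D-F#-A has root D, degree 5 in G minor, so V.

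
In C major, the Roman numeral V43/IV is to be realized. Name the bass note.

G

The applied chord V43/IV is rooted on C: C-E-G-Bb.
The figure 43 means second inversion — the fifth is in the bass.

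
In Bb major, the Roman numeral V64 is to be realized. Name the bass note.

C

V in Bb major has root F; the chord is F-A-C.
The figure 64 means second inversion — the fifth is in the bass.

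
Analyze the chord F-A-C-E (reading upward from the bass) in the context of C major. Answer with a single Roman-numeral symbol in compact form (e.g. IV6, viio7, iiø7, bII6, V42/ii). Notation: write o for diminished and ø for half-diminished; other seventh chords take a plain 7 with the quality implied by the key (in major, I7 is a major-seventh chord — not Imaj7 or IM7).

IV7

Stacked in thirds the chord is F-A-C-E: a major seventh chord on F.
F is scale degree 4 in C major, and a major seventh chord on that degree is written IV7.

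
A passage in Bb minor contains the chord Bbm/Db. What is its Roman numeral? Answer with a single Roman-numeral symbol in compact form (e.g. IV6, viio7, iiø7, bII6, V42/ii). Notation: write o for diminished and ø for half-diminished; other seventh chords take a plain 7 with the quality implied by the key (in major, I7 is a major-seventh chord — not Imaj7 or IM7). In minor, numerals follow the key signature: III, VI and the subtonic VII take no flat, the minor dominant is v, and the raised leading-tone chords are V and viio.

The pitches Bb-Db-F form a minor triad rooted on Bb.
In Bb minor, Bb is the tonic; the diatonic minor triad there is i.
With Db in the bass the chord is in first inversion, so the figured bass is 6.

i6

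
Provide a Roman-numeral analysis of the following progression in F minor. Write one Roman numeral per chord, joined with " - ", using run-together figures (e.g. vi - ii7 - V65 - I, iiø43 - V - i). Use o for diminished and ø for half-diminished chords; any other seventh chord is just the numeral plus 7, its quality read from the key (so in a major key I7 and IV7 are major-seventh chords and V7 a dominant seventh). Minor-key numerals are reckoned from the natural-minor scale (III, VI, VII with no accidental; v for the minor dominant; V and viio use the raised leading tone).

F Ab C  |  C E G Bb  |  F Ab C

i - V7 - i

F-Ab-C has root F, degree 1 in F minor, so i.
C-E-G-Bb has root C, degree 5 in F minor, so V7.
F-Ab-C has root F, degree 1 in F minor, so i.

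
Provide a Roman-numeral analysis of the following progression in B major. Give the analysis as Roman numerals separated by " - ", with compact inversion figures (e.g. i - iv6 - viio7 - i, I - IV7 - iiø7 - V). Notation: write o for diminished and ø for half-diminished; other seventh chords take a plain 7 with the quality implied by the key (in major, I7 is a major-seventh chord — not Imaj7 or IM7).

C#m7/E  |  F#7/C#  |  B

C#m7/E has root C#, degree 2 in B major, so ii65.
F#7/C#: dominant seventh chord on F# = scale degree 5 → V43.
B: major triad on B = scale degree 1 → I.

ii65 - V43 - I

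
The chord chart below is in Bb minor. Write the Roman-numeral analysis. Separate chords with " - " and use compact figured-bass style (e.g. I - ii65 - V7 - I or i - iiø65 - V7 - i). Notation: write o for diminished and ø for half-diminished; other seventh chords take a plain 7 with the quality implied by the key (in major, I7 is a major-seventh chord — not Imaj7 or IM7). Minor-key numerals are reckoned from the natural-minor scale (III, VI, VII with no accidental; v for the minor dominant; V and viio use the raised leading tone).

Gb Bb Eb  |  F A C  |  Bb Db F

iv6 - V - i

Gb-Bb-Eb has root Eb, degree 4 in Bb minor, so iv6.
F-A-C: major triad on F = scale degree 5 → V.
Bb-Db-F: root Bb is the tonic; minor triad there is i.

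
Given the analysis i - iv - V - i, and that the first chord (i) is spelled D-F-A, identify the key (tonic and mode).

The anchor chord is a minor triad on D, labeled i.
If D is scale degree 1 and the mode makes that degree carry a minor triad, the tonic is D and the mode is minor.

D minor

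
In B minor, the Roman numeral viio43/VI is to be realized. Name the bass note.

C

The applied chord viio43/VI is rooted on F#: F#-A-C-Eb.
The figure 43 means second inversion — the fifth is in the bass.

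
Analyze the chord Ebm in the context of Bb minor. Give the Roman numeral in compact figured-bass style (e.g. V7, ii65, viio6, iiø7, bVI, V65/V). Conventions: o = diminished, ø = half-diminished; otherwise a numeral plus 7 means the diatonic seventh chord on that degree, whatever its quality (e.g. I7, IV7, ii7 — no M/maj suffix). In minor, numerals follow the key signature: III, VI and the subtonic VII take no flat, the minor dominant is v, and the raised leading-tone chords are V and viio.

The pitches Eb-Gb-Bb form a minor triad rooted on Eb.
In Bb minor, Eb is the subdominant; the diatonic minor triad there is iv.

iv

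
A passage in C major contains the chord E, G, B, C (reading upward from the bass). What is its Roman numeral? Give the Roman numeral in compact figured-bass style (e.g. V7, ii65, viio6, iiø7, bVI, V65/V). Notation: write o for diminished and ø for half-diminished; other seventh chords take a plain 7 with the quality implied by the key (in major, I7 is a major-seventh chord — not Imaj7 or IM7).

The pitches C-E-G-B form a major seventh chord rooted on C.
In C major, C is the tonic; the diatonic major seventh chord there is I7.
With E in the bass the chord is in first inversion, so the figured bass is 65.

I65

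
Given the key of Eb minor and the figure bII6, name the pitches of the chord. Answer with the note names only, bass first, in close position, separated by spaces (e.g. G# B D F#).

Ab Cb Fb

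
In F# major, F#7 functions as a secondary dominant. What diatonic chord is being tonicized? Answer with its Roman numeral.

The chord is a dominant seventh chord on F#.
A dominant resolves down a perfect fifth: F# → B. In F# major, B is scale degree 4, i.e. IV.

IV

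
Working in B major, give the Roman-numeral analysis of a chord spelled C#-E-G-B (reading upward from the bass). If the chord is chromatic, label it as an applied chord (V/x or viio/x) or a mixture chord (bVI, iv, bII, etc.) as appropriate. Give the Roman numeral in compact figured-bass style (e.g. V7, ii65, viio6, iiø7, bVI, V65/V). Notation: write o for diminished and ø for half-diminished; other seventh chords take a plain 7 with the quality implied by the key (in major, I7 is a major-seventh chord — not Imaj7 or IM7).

The pitches C#-E-G-B form a half-diminished seventh chord rooted on C#.
C# is the second degree of B major. This is the half-diminished supertonic seventh, borrowed from the parallel minor.

iiø7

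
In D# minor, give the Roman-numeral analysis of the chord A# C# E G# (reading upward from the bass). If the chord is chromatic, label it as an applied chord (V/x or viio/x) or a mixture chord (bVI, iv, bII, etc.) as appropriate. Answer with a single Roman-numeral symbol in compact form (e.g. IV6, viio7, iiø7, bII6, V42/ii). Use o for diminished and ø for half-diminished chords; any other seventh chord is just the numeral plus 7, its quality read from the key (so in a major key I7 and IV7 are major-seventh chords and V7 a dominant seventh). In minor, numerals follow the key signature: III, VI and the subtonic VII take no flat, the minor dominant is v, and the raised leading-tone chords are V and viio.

viiø7/VI

The pitches A#-C#-E-G# form a half-diminished seventh chord rooted on A#.
A# sits a half step below B (VI in D# minor); a diminished chord there is the applied leading-tone chord of VI.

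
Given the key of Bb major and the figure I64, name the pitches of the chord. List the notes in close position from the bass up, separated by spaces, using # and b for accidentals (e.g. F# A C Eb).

F Bb D

The numeral's case and figure indicate a major triad. In Bb major its root, scale degree 1, is Bb.
That chord is spelled Bb-D-F.
The figured bass 64 indicates second inversion, placing the fifth (F) in the bass: F-Bb-D.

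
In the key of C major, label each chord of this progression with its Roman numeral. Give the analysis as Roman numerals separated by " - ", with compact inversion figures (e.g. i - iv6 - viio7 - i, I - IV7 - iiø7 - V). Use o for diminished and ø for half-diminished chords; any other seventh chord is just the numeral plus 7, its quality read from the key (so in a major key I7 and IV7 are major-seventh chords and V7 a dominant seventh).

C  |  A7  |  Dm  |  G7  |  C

I - V7/ii - ii - V7 - I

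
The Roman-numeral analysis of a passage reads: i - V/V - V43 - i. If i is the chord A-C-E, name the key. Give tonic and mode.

A minor

i is given as A-C-E — a minor triad with root A.
If A is scale degree 1 and the mode makes that degree carry a minor triad, the tonic is A and the mode is minor.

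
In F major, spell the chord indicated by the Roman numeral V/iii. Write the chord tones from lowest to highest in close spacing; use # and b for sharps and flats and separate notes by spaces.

The slash means an applied dominant: we want the dominant of iii. In F major, iii is A minor, and its dominant is built on E.
Building a major triad on E gives E-G#-B.

E G# B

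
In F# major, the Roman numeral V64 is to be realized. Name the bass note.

G#

V in F# major has root C#; the chord is C#-E#-G#.
The figure 64 means second inversion — the fifth is in the bass.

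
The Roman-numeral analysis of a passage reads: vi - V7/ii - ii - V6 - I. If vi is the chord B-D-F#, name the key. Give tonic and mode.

The chord Bm is a minor triad rooted on B; its label is vi.
Counting down 5 scale steps from B places the tonic on D; a minor triad on degree 6 is diatonic only in major.

D major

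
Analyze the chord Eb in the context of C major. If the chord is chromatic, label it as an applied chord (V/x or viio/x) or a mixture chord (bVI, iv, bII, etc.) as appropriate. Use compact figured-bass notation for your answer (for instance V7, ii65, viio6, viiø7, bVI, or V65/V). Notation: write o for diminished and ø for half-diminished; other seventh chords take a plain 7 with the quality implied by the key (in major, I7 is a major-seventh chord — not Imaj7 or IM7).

bIII

Stacked in thirds the chord is Eb-G-Bb: a major triad on Eb.
Eb is the lowered third degree of C major (diatonic 3 would be E). This is a major triad on the lowered third degree, borrowed from the parallel minor.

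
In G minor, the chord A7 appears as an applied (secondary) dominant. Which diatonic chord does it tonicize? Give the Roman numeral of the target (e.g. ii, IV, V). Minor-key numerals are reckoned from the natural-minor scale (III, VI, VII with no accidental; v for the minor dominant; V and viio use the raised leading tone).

The chord is a dominant seventh chord on A.
A dominant resolves down a perfect fifth: A → D. In G minor, D is scale degree 5, i.e. V.

V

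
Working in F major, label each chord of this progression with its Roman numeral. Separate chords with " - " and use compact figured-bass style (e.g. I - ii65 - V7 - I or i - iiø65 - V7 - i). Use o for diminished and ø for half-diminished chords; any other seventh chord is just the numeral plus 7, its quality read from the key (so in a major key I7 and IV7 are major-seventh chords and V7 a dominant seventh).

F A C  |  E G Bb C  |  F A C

I - V65 - I

F-A-C: major triad on F = scale degree 1 → I.
E-G-Bb-C: root C is the dominant; dominant seventh chord there is V65.
F-A-C: root F is the tonic; major triad there is I.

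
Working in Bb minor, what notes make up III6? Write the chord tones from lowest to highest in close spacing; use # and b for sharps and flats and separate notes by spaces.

F Ab Db

The numeral's case and figure indicate a major triad. In Bb minor its root, scale degree 3, is Db.
That chord is spelled Db-F-Ab.
With the 6 figure the chord is in first inversion; from the bass F upward in close position it reads F-Ab-Db.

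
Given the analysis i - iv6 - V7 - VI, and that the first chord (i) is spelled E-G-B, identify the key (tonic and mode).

The anchor chord is a minor triad on E, labeled i.
If E is scale degree 1 and the mode makes that degree carry a minor triad, the tonic is E and the mode is minor.

E minor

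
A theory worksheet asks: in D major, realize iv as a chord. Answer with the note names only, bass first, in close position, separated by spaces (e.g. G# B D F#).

iv is the minor subdominant, borrowed from the parallel minor. In D major that root is G.
So the chord is G-Bb-D.

G Bb D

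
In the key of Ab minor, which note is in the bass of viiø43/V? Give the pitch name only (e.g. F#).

The applied chord viiø43/V is rooted on D: D-F-Ab-C.
The figure 43 means second inversion — the fifth is in the bass.

Ab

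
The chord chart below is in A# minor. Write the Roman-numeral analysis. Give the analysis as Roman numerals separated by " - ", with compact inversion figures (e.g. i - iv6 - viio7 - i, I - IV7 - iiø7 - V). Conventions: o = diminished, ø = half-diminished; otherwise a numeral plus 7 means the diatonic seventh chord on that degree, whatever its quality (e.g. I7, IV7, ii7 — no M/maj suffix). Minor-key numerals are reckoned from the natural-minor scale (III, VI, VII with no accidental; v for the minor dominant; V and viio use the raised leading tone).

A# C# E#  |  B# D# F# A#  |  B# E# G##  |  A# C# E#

A#-C#-E# has root A#, degree 1 in A# minor, so i.
B#-D#-F#-A#: half-diminished seventh chord on B# = scale degree 2 → iiø7.
B#-E#-G## has root E#, degree 5 in A# minor, so V64.
A#-C#-E#: minor triad on A# = scale degree 1 → i.

i - iiø7 - V64 - i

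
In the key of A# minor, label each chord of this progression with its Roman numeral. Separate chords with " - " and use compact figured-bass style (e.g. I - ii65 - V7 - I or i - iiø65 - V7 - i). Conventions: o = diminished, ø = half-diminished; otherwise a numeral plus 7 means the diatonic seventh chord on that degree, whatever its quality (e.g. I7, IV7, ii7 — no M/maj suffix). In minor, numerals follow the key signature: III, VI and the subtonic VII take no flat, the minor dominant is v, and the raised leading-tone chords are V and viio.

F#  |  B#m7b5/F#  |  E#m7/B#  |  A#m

F#: major triad on F# = scale degree 6 → VI.
B#m7b5/F#: half-diminished seventh chord on B# = scale degree 2 → iiø43.
E#m7/B#: root E# is the dominant; minor seventh chord there is v43.
A#m has root A#, degree 1 in A# minor, so i.

VI - iiø43 - v43 - i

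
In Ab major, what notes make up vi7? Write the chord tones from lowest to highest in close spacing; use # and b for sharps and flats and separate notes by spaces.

F Ab C Eb

In Ab major, the submediant is F, and the diatonic chord built there is a minor seventh chord.
Stacking thirds from F gives F-Ab-C-Eb.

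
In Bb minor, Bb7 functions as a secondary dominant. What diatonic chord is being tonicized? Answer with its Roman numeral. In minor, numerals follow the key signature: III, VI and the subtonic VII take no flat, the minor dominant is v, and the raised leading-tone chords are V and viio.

The chord is a dominant seventh chord on Bb.
A dominant resolves down a perfect fifth: Bb → Eb. In Bb minor, Eb is scale degree 4, i.e. iv.

iv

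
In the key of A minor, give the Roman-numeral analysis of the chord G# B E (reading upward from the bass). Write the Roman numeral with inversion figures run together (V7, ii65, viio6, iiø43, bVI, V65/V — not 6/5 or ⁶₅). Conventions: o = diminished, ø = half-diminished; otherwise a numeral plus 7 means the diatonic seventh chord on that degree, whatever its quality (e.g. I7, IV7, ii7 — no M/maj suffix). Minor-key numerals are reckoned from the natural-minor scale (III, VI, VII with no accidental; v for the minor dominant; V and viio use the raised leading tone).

The pitches E-G#-B form a major triad rooted on E.
In A minor, E is the dominant; the diatonic major triad there is V.
With G# in the bass the chord is in first inversion, so the figured bass is 6.

V6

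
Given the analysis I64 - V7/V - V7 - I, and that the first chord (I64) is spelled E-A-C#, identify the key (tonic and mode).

A major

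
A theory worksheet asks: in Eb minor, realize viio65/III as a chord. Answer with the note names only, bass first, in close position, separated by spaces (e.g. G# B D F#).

viio65/III is a secondary leading-tone chord. The target III is Gb in Eb minor; the applied chord is rooted a semitone below, on F.
Building a fully diminished seventh chord on F gives F-Ab-Cb-Ebb.
The figured bass 65 indicates first inversion, placing the third (Ab) in the bass: Ab-Cb-Ebb-F.

Ab Cb Ebb F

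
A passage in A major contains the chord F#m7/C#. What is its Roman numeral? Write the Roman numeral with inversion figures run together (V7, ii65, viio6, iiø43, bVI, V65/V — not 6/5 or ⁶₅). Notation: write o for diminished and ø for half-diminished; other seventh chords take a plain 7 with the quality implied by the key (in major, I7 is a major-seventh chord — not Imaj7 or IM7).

vi43

The pitches F#-A-C#-E form a minor seventh chord rooted on F#.
In A major, F# is the submediant; the diatonic minor seventh chord there is vi7.
With C# in the bass the chord is in second inversion, so the figured bass is 43.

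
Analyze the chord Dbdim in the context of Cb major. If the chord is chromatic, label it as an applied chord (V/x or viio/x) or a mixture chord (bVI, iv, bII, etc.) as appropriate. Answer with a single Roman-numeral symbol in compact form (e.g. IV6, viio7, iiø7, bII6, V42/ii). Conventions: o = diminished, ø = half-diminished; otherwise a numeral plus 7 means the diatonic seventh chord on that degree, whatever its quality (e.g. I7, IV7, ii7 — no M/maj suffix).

The pitches Db-Fb-Abb form a diminished triad rooted on Db.
Db is the second degree of Cb major. This is the diminished supertonic triad, borrowed from the parallel minor.

iio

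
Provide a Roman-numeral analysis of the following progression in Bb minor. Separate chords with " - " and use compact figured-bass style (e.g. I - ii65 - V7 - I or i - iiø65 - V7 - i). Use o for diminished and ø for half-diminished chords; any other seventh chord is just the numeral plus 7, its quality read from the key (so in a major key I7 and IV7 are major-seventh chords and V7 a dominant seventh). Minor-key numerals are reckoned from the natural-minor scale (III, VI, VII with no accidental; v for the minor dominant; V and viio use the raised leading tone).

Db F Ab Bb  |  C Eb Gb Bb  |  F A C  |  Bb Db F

i65 - iiø7 - V - i

Db-F-Ab-Bb has root Bb, degree 1 in Bb minor, so i65.
C-Eb-Gb-Bb: root C is the supertonic; half-diminished seventh chord there is iiø7.
F-A-C has root F, degree 5 in Bb minor, so V.
Bb-Db-F: minor triad on Bb = scale degree 1 → i.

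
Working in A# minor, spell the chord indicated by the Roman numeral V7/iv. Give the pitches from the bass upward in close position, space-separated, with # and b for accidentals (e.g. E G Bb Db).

A# C## E# G#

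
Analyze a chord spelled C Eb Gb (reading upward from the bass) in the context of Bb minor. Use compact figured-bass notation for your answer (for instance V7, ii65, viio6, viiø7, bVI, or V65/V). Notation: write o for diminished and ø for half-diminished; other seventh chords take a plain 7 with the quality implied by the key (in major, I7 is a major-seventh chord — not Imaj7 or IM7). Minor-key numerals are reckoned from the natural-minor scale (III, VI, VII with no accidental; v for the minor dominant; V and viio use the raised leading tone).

iio

The pitches C-Eb-Gb form a diminished triad rooted on C.
C is scale degree 2 in Bb minor, and a diminished triad on that degree is written iio.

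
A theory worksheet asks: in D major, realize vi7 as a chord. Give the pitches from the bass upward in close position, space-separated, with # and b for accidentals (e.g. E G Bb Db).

B D F# A

The numeral's case and figure indicate a minor seventh chord. In D major its root, the sixth degree, is B.
Stacking thirds from B gives B-D-F#-A.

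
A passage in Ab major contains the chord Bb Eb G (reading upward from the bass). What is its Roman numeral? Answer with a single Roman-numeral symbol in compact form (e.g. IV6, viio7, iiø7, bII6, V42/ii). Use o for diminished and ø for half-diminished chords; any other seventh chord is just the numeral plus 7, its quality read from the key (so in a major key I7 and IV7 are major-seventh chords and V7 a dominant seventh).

Stacked in thirds the chord is Eb-G-Bb: a major triad on Eb.
In Ab major, Eb is the dominant; the diatonic major triad there is V.
With Bb in the bass the chord is in second inversion, so the figured bass is 64.

V64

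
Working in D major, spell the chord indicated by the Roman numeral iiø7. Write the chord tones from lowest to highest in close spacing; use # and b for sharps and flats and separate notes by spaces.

Scale degree 2 in D major is E; here the chord built on it is altered to a half-diminished seventh chord. iiø7 is the half-diminished supertonic seventh, borrowed from the parallel minor.
So the chord is E-G-Bb-D, a half-diminished seventh chord.

E G Bb D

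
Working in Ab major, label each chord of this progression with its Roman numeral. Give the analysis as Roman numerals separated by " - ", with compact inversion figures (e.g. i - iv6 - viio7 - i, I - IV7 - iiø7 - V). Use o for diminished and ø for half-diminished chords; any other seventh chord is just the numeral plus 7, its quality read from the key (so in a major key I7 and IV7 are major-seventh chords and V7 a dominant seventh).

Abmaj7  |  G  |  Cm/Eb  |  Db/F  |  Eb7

I7 - V/iii - iii6 - IV6 - V7

Abmaj7: root Ab is the tonic; major seventh chord there is I7.
G: a major triad on G, the applied dominant of iii → V/iii.
Cm/Eb has root C, degree 3 in Ab major, so iii6.
Db/F has root Db, degree 4 in Ab major, so IV6.
Eb7: dominant seventh chord on Eb = scale degree 5 → V7.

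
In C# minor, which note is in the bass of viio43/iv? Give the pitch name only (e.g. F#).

B

The applied chord viio43/iv is rooted on E#: E#-G#-B-D.
The figure 43 means second inversion — the fifth is in the bass.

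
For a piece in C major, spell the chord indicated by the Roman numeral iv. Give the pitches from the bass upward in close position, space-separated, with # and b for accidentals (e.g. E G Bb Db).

iv is the minor subdominant, borrowed from the parallel minor. In C major that root is F.
So the chord is F-Ab-C, a minor triad.

F Ab C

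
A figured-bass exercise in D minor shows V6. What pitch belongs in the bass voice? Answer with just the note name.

V in D minor has root A; the chord is A-C#-E.
The figure 6 means first inversion — the third is in the bass.

C#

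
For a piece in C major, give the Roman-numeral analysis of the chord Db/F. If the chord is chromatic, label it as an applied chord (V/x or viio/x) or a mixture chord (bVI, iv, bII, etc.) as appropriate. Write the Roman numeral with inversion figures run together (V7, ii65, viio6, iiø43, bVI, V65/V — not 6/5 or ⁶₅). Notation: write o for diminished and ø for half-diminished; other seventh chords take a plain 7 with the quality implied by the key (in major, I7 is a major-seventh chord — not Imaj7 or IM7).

The pitches Db-F-Ab form a major triad rooted on Db.
Db is the lowered second degree of C major (diatonic 2 would be D). This is the Neapolitan sixth — a major triad on the lowered second degree, here in its customary first inversion.
With F in the bass the chord is in first inversion, so the figured bass is 6.

bII6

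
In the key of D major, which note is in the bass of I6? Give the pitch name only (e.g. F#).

F#

I in D major has root D; the chord is D-F#-A.
The figure 6 means first inversion — the third is in the bass.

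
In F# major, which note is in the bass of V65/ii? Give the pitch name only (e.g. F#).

The applied chord V65/ii is rooted on D#: D#-F##-A#-C#.
The figure 65 means first inversion — the third is in the bass.

F##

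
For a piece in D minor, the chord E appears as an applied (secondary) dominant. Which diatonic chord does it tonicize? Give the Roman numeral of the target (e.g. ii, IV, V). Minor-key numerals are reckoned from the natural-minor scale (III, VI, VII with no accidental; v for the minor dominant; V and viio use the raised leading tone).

The chord is a major triad on E.
A dominant resolves down a perfect fifth: E → A. In D minor, A is scale degree 5, i.e. V.

V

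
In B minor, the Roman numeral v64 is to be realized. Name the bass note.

v in B minor has root F#; the chord is F#-A-C#.
The figure 64 means second inversion — the fifth is in the bass.

C#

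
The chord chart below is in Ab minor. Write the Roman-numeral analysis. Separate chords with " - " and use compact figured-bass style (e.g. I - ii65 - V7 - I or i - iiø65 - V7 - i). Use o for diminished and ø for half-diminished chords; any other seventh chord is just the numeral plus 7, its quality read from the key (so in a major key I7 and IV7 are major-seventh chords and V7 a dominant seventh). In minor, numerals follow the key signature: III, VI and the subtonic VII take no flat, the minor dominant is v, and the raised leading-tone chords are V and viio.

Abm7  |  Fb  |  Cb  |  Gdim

Abm7: minor seventh chord on Ab = scale degree 1 → i7.
Fb: root Fb is the submediant; major triad there is VI.
Cb: major triad on Cb = scale degree 3 → III.
Gdim has root G, degree 7 in Ab minor, so viio.

i7 - VI - III - viio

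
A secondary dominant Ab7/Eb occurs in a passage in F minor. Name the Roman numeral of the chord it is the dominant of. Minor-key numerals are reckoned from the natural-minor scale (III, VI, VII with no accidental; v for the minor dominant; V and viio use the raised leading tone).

VI

The chord is a dominant seventh chord on Ab.
A dominant resolves down a perfect fifth: Ab → Db. In F minor, Db is scale degree 6, i.e. VI.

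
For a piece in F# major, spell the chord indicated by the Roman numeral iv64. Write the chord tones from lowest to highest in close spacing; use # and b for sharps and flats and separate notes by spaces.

F# B D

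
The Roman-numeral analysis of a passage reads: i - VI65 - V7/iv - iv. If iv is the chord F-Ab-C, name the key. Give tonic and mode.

C minor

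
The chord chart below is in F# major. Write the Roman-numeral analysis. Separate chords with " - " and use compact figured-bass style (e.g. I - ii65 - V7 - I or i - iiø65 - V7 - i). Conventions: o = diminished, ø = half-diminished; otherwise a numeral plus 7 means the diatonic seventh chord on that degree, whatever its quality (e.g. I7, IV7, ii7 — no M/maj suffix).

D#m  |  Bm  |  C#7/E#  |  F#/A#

vi - iv - V65 - I6

D#m: minor triad on D# = scale degree 6 → vi.
Bm is non-diatonic — iv, a mixture chord from F# minor.
C#7/E#: dominant seventh chord on C# = scale degree 5 → V65.
F#/A#: root F# is the tonic; major triad there is I6.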